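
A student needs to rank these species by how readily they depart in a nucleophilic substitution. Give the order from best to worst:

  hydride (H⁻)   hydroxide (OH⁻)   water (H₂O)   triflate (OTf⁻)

triflate (OTf⁻): pKₐ(CF₃SO₃H (triflic acid)) ≈ -14 — charge spread over three oxygens and a CF₃ group; the premier leaving group in synthesis
water (H₂O): pKₐ(H₃O⁺) ≈ -1.7 — neutral; leaves from a protonated alcohol (R–OH₂⁺)
hydroxide (OH⁻): pKₐ(H₂O) ≈ 15.7 — strong base; essentially never leaves without prior activation
hydride (H⁻): pKₐ(H₂) ≈ 36 — extremely strong base; leaves only in special hydride-transfer contexts

triflate (OTf⁻) > water (H₂O) > hydroxide (OH⁻) > hydride (H⁻)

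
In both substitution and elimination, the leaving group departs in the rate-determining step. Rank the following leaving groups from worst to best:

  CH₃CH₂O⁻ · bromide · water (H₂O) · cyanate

CH₃CH₂O⁻ < cyanate < water (H₂O) < bromide

bromide: pKₐ(HBr) ≈ -9
water (H₂O): pKₐ(H₃O⁺) ≈ -1.7
cyanate: pKₐ(HOCN) ≈ 3.5
CH₃CH₂O⁻: pKₐ(CH₃CH₂OH) ≈ 16
Reversing gives the worst-to-best order requested.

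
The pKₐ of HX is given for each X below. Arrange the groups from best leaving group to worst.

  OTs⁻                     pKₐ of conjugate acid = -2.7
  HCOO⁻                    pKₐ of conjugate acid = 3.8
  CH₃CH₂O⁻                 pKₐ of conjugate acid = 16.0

OTs⁻ > HCOO⁻ > CH₃CH₂O⁻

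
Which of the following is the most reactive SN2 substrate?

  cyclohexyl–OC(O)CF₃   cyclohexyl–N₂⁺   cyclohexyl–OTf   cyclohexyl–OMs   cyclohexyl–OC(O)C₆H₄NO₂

With the same alkyl group throughout, only the leaving group differentiates the rates.
The more stable X⁻ (or X) is on its own — i.e. the weaker a base it is — the better a leaving group it makes.
cyclohexyl–N₂⁺ loses N₂: no meaningful conjugate acid; N₂ departs as an exceptionally stable neutral molecule
cyclohexyl–OTf loses OTf⁻: pKₐ(CF₃SO₃H (triflic acid)) ≈ -14
cyclohexyl–OMs loses OMs⁻: pKₐ(CH₃SO₃H (MsOH)) ≈ -1.9
cyclohexyl–OC(O)CF₃ loses CF₃COO⁻: pKₐ(CF₃COOH) ≈ 0.2
cyclohexyl–OC(O)C₆H₄NO₂ loses p-O₂N–C₆H₄–COO⁻: pKₐ(p-nitrobenzoic acid) ≈ 3.4

cyclohexyl–N₂⁺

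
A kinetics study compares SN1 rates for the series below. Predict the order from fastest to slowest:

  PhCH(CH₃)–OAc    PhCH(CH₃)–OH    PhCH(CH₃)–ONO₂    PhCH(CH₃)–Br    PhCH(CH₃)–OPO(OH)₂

PhCH(CH₃)–Br > PhCH(CH₃)–ONO₂ > PhCH(CH₃)–OPO(OH)₂ > PhCH(CH₃)–OAc > PhCH(CH₃)–OH

With the same alkyl group throughout, only the leaving group differentiates the rates.
Rank by basicity of the departing species: weakest base leaves most easily.
PhCH(CH₃)–Br loses Br⁻: pKₐ(HBr) ≈ -9
PhCH(CH₃)–ONO₂ loses NO₃⁻: pKₐ(HNO₃) ≈ -1.3
PhCH(CH₃)–OPO(OH)₂ loses H₂PO₄⁻: pKₐ(H₃PO₄) ≈ 2.1
PhCH(CH₃)–OAc loses AcO⁻: pKₐ(CH₃COOH) ≈ 4.8
PhCH(CH₃)–OH loses OH⁻: pKₐ(H₂O) ≈ 15.7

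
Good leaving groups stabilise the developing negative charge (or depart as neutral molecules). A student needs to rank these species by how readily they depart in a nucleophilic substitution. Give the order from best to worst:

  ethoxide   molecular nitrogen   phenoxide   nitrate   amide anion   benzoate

Leaving-group ability tracks the stability of the departed species; conjugate-acid pKₐ is the usual yardstick (lower pKₐ → better LG).
molecular nitrogen: no meaningful conjugate acid; N₂ departs as an exceptionally stable neutral molecule
nitrate: pKₐ(HNO₃) ≈ -1.3
benzoate: pKₐ(C₆H₅COOH) ≈ 4.2
phenoxide: pKₐ(C₆H₅OH (phenol)) ≈ 10
ethoxide: pKₐ(CH₃CH₂OH) ≈ 16
amide anion: pKₐ(NH₃) ≈ 38

molecular nitrogen > nitrate > benzoate > phenoxide > ethoxide > amide anion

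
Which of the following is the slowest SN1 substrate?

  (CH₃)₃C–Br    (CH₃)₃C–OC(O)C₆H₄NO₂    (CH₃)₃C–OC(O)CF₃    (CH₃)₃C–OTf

Same R in every case — rank the leaving groups.
Leaving-group ability tracks the stability of the departed species; conjugate-acid pKₐ is the usual yardstick (lower pKₐ → better LG).
(CH₃)₃C–OTf loses OTf⁻: pKₐ(CF₃SO₃H (triflic acid)) ≈ -14
(CH₃)₃C–Br loses Br⁻: pKₐ(HBr) ≈ -9
(CH₃)₃C–OC(O)CF₃ loses CF₃COO⁻: pKₐ(CF₃COOH) ≈ 0.2
(CH₃)₃C–OC(O)C₆H₄NO₂ loses p-O₂N–C₆H₄–COO⁻: pKₐ(p-nitrobenzoic acid) ≈ 3.4

(CH₃)₃C–OC(O)C₆H₄NO₂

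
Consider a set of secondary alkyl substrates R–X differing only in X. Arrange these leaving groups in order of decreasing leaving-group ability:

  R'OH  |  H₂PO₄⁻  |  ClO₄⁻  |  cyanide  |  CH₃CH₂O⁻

ClO₄⁻ > R'OH > H₂PO₄⁻ > cyanide > CH₃CH₂O⁻

A good leaving group is a weak base: the lower the pKₐ of its conjugate acid, the more readily it departs.
ClO₄⁻: pKₐ(HClO₄) ≈ -10
R'OH: pKₐ(R'OH₂⁺) ≈ -2.4
H₂PO₄⁻: pKₐ(H₃PO₄) ≈ 2.1
cyanide: pKₐ(HCN) ≈ 9.2
CH₃CH₂O⁻: pKₐ(CH₃CH₂OH) ≈ 16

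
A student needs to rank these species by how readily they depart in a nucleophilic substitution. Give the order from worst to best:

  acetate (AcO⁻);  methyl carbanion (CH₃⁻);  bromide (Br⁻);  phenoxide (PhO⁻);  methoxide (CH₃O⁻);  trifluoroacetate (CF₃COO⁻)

methyl carbanion (CH₃⁻) < methoxide (CH₃O⁻) < phenoxide (PhO⁻) < acetate (AcO⁻) < trifluoroacetate (CF₃COO⁻) < bromide (Br⁻)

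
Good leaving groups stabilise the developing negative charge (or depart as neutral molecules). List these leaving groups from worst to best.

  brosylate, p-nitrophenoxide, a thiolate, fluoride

Rank by basicity of the departing species: weakest base leaves most easily.
brosylate: pKₐ(p-BrC₆H₄SO₃H) ≈ -2.8 — arenesulfonate with a p-bromo substituent
fluoride: pKₐ(HF) ≈ 3.2 — small and strongly basic; the poor halide leaving group
p-nitrophenoxide: pKₐ(p-nitrophenol) ≈ 7.2 — nitro group delocalises the charge; the classic chromogenic LG
a thiolate: pKₐ(RSH (a thiol)) ≈ 10.5 — moderately basic; rarely leaves without activation
Reversing gives the worst-to-best order requested.

a thiolate < p-nitrophenoxide < fluoride < brosylate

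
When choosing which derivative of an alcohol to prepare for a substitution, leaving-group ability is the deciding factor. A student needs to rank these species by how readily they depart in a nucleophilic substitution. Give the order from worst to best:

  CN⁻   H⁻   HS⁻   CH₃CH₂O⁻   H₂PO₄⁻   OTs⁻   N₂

H⁻ < CH₃CH₂O⁻ < CN⁻ < HS⁻ < H₂PO₄⁻ < OTs⁻ < N₂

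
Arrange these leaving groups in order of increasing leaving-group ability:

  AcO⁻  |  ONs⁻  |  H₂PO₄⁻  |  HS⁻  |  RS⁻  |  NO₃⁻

RS⁻ < HS⁻ < AcO⁻ < H₂PO₄⁻ < NO₃⁻ < ONs⁻

Rank by basicity of the departing species: weakest base leaves most easily.
ONs⁻: pKₐ(p-O₂NC₆H₄SO₃H) ≈ -3.5 — p-nitro group further stabilises the sulfonate
NO₃⁻: pKₐ(HNO₃) ≈ -1.3
H₂PO₄⁻: pKₐ(H₃PO₄) ≈ 2.1 — moderate base; biological leaving group after further activation
AcO⁻: pKₐ(CH₃COOH) ≈ 4.8 — resonance-stabilised but still a weak base
HS⁻: pKₐ(H₂S) ≈ 7
RS⁻: pKₐ(RSH (a thiol)) ≈ 10.5 — moderately basic; rarely leaves without activation
Reversing gives the worst-to-best order requested.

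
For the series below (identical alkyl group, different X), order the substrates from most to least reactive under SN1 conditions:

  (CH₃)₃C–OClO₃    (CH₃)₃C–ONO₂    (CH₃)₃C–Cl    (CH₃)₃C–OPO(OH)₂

With the same alkyl group throughout, only the leaving group differentiates the rates.
A good leaving group is a weak base: the lower the pKₐ of its conjugate acid, the more readily it departs.
(CH₃)₃C–OClO₃ loses ClO₄⁻: pKₐ(HClO₄) ≈ -10
(CH₃)₃C–Cl loses Cl⁻: pKₐ(HCl) ≈ -7
(CH₃)₃C–ONO₂ loses NO₃⁻: pKₐ(HNO₃) ≈ -1.3
(CH₃)₃C–OPO(OH)₂ loses H₂PO₄⁻: pKₐ(H₃PO₄) ≈ 2.1

(CH₃)₃C–OClO₃ > (CH₃)₃C–Cl > (CH₃)₃C–ONO₂ > (CH₃)₃C–OPO(OH)₂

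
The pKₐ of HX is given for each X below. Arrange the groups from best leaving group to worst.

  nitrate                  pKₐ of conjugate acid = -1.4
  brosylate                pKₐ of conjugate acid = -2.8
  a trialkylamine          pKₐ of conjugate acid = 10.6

brosylate > nitrate > a trialkylamine

Lower conjugate-acid pKₐ ⇒ weaker base ⇒ better leaving group.
Sorting by the given values: brosylate (-2.8), nitrate (-1.4), a trialkylamine (10.6).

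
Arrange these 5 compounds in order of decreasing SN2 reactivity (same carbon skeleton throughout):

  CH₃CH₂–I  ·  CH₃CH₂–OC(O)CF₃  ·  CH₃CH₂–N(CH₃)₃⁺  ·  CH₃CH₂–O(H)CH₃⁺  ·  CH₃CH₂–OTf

CH₃CH₂–OTf > CH₃CH₂–I > CH₃CH₂–O(H)CH₃⁺ > CH₃CH₂–OC(O)CF₃ > CH₃CH₂–N(CH₃)₃⁺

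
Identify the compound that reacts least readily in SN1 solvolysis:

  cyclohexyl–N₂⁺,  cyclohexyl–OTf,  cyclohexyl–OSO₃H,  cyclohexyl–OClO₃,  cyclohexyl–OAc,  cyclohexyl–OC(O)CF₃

cyclohexyl–OAc

The skeletons are identical, so relative rate is governed entirely by leaving-group ability.
Rank by basicity of the departing species: weakest base leaves most easily.
cyclohexyl–N₂⁺ loses N₂: no meaningful conjugate acid; N₂ departs as an exceptionally stable neutral molecule
cyclohexyl–OTf loses OTf⁻: pKₐ(CF₃SO₃H (triflic acid)) ≈ -14
cyclohexyl–OClO₃ loses ClO₄⁻: pKₐ(HClO₄) ≈ -10
cyclohexyl–OSO₃H loses HSO₄⁻: pKₐ(H₂SO₄) ≈ -3
cyclohexyl–OC(O)CF₃ loses CF₃COO⁻: pKₐ(CF₃COOH) ≈ 0.2
cyclohexyl–OAc loses AcO⁻: pKₐ(CH₃COOH) ≈ 4.8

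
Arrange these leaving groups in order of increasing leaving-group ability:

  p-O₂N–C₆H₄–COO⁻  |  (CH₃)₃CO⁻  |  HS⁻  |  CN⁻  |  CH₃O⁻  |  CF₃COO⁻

(CH₃)₃CO⁻ < CH₃O⁻ < CN⁻ < HS⁻ < p-O₂N–C₆H₄–COO⁻ < CF₃COO⁻

A good leaving group is a weak base: the lower the pKₐ of its conjugate acid, the more readily it departs.
CF₃COO⁻: pKₐ(CF₃COOH) ≈ 0.2
p-O₂N–C₆H₄–COO⁻: pKₐ(p-nitrobenzoic acid) ≈ 3.4
HS⁻: pKₐ(H₂S) ≈ 7
CN⁻: pKₐ(HCN) ≈ 9.2
CH₃O⁻: pKₐ(CH₃OH) ≈ 15.5
(CH₃)₃CO⁻: pKₐ(t-BuOH) ≈ 18
Listed from poorest to best leaving group as asked.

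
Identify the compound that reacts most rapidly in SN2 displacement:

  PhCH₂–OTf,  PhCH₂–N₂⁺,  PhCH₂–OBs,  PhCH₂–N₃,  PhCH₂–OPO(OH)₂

PhCH₂–N₂⁺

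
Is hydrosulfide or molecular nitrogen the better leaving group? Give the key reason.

molecular nitrogen

molecular nitrogen is the better leaving group.
N₂ is the ultimate leaving group — it departs as an exceptionally stable neutral molecule, whereas hydrosulfide (pKₐ(H₂S) ≈ 7) is far more basic.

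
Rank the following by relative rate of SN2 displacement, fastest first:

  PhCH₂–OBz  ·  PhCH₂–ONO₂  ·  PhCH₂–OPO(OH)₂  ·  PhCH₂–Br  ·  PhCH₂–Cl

Identical carbon frameworks mean the comparison reduces to leaving-group quality.
Leaving-group ability tracks the stability of the departed species; conjugate-acid pKₐ is the usual yardstick (lower pKₐ → better LG).
PhCH₂–Br loses Br⁻: pKₐ(HBr) ≈ -9
PhCH₂–Cl loses Cl⁻: pKₐ(HCl) ≈ -7
PhCH₂–ONO₂ loses NO₃⁻: pKₐ(HNO₃) ≈ -1.3
PhCH₂–OPO(OH)₂ loses H₂PO₄⁻: pKₐ(H₃PO₄) ≈ 2.1
PhCH₂–OBz loses PhCOO⁻: pKₐ(C₆H₅COOH) ≈ 4.2

PhCH₂–Br > PhCH₂–Cl > PhCH₂–ONO₂ > PhCH₂–OPO(OH)₂ > PhCH₂–OBz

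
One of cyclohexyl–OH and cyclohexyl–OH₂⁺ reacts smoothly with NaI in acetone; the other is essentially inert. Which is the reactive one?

cyclohexyl–OH₂⁺

From cyclohexyl–OH the departing group would be OH⁻ (pKₐ(H₂O) ≈ 15.7). Strong base; essentially never leaves without prior activation.
From cyclohexyl–OH₂⁺ the leaving group is H₂O (pKₐ(H₃O⁺) ≈ -1.7). Neutral; leaves from a protonated alcohol (R–OH₂⁺).
(In practice cyclohexyl–OH₂⁺ is made from cyclohexyl–OH by protonation with strong acid, converting the leaving group from hydroxide to neutral water.)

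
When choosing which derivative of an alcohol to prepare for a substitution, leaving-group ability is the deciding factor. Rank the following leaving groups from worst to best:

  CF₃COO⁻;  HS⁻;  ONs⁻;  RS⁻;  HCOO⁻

RS⁻ < HS⁻ < HCOO⁻ < CF₃COO⁻ < ONs⁻

The more stable X⁻ (or X) is on its own — i.e. the weaker a base it is — the better a leaving group it makes.
ONs⁻: pKₐ(p-O₂NC₆H₄SO₃H) ≈ -3.5 — p-nitro group further stabilises the sulfonate
CF₃COO⁻: pKₐ(CF₃COOH) ≈ 0.2 — strongly electron-withdrawing CF₃ stabilises the carboxylate
HCOO⁻: pKₐ(HCOOH) ≈ 3.8 — resonance-stabilised carboxylate
HS⁻: pKₐ(H₂S) ≈ 7 — larger and more polarisable than the oxygen analogue
RS⁻: pKₐ(RSH (a thiol)) ≈ 10.5 — moderately basic; rarely leaves without activation
The question asks for worst first, so the sequence is read in increasing leaving-group ability.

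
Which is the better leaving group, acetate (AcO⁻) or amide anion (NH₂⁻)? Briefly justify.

acetate (AcO⁻)

acetate (AcO⁻) is the better leaving group.
pKₐ(CH₃COOH) ≈ 4.8 versus pKₐ(NH₃) ≈ 38: acetate (AcO⁻) is the much weaker base.
Resonance-stabilised but still a weak base.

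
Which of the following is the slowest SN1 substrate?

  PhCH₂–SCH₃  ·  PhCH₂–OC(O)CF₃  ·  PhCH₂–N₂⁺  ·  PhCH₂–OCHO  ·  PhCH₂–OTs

PhCH₂–SCH₃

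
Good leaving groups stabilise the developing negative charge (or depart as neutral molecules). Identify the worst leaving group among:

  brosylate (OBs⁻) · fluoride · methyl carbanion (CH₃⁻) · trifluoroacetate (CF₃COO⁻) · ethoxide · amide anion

methyl carbanion (CH₃⁻)

brosylate (OBs⁻): pKₐ(p-BrC₆H₄SO₃H) ≈ -2.8
trifluoroacetate (CF₃COO⁻): pKₐ(CF₃COOH) ≈ 0.2
fluoride: pKₐ(HF) ≈ 3.2
ethoxide: pKₐ(CH₃CH₂OH) ≈ 16
amide anion: pKₐ(NH₃) ≈ 38
methyl carbanion (CH₃⁻): pKₐ(CH₄) ≈ 48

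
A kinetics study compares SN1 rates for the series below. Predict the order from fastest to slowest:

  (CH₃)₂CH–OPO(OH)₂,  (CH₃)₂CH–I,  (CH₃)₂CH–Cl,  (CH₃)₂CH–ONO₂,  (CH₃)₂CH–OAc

Same R in every case — rank the leaving groups.
Leaving-group ability tracks the stability of the departed species; conjugate-acid pKₐ is the usual yardstick (lower pKₐ → better LG).
(CH₃)₂CH–I loses I⁻: pKₐ(HI) ≈ -10
(CH₃)₂CH–Cl loses Cl⁻: pKₐ(HCl) ≈ -7
(CH₃)₂CH–ONO₂ loses NO₃⁻: pKₐ(HNO₃) ≈ -1.3
(CH₃)₂CH–OPO(OH)₂ loses H₂PO₄⁻: pKₐ(H₃PO₄) ≈ 2.1
(CH₃)₂CH–OAc loses AcO⁻: pKₐ(CH₃COOH) ≈ 4.8

(CH₃)₂CH–I > (CH₃)₂CH–Cl > (CH₃)₂CH–ONO₂ > (CH₃)₂CH–OPO(OH)₂ > (CH₃)₂CH–OAc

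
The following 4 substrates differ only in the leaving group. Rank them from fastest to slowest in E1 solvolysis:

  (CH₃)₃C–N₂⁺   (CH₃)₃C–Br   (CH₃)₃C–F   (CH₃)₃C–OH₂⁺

(CH₃)₃C–N₂⁺ > (CH₃)₃C–Br > (CH₃)₃C–OH₂⁺ > (CH₃)₃C–F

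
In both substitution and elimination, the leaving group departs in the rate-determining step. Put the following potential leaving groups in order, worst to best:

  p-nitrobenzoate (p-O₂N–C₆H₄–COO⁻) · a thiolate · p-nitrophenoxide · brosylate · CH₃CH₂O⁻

CH₃CH₂O⁻ < a thiolate < p-nitrophenoxide < p-nitrobenzoate (p-O₂N–C₆H₄–COO⁻) < brosylate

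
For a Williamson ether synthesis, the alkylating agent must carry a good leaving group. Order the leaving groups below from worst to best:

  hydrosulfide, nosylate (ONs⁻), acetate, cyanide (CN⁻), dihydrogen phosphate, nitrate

cyanide (CN⁻) < hydrosulfide < acetate < dihydrogen phosphate < nitrate < nosylate (ONs⁻)

nosylate (ONs⁻): pKₐ(p-O₂NC₆H₄SO₃H) ≈ -3.5
nitrate: pKₐ(HNO₃) ≈ -1.3 — resonance-delocalised over three oxygens
dihydrogen phosphate: pKₐ(H₃PO₄) ≈ 2.1 — moderate base; biological leaving group after further activation
acetate: pKₐ(CH₃COOH) ≈ 4.8 — resonance-stabilised but still a weak base
hydrosulfide: pKₐ(H₂S) ≈ 7 — larger and more polarisable than the oxygen analogue
cyanide (CN⁻): pKₐ(HCN) ≈ 9.2 — sp carbon stabilises the charge somewhat, but still a poor LG
Listed from poorest to best leaving group as asked.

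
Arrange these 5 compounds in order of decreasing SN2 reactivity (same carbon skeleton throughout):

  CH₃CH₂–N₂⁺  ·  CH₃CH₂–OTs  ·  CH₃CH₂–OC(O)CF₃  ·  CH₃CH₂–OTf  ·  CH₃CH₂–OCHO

CH₃CH₂–N₂⁺ > CH₃CH₂–OTf > CH₃CH₂–OTs > CH₃CH₂–OC(O)CF₃ > CH₃CH₂–OCHO

Same R in every case — rank the leaving groups.
Rank by basicity of the departing species: weakest base leaves most easily.
CH₃CH₂–N₂⁺ loses N₂: no meaningful conjugate acid; N₂ departs as an exceptionally stable neutral molecule
CH₃CH₂–OTf loses OTf⁻: pKₐ(CF₃SO₃H (triflic acid)) ≈ -14
CH₃CH₂–OTs loses OTs⁻: pKₐ(p-CH₃C₆H₄SO₃H (TsOH)) ≈ -2.8
CH₃CH₂–OC(O)CF₃ loses CF₃COO⁻: pKₐ(CF₃COOH) ≈ 0.2
CH₃CH₂–OCHO loses HCOO⁻: pKₐ(HCOOH) ≈ 3.8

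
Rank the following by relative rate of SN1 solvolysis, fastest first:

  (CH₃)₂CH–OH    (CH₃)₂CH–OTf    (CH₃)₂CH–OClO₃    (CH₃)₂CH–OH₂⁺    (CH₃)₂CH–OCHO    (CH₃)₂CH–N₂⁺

Identical carbon frameworks mean the comparison reduces to leaving-group quality.
Rank by basicity of the departing species: weakest base leaves most easily.
(CH₃)₂CH–N₂⁺ loses N₂: no meaningful conjugate acid; N₂ departs as an exceptionally stable neutral molecule
(CH₃)₂CH–OTf loses OTf⁻: pKₐ(CF₃SO₃H (triflic acid)) ≈ -14
(CH₃)₂CH–OClO₃ loses ClO₄⁻: pKₐ(HClO₄) ≈ -10
(CH₃)₂CH–OH₂⁺ loses H₂O: pKₐ(H₃O⁺) ≈ -1.7
(CH₃)₂CH–OCHO loses HCOO⁻: pKₐ(HCOOH) ≈ 3.8
(CH₃)₂CH–OH loses OH⁻: pKₐ(H₂O) ≈ 15.7

(CH₃)₂CH–N₂⁺ > (CH₃)₂CH–OTf > (CH₃)₂CH–OClO₃ > (CH₃)₂CH–OH₂⁺ > (CH₃)₂CH–OCHO > (CH₃)₂CH–OH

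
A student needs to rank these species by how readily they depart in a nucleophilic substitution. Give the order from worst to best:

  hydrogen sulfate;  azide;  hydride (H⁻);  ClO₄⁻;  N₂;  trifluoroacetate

N₂: no meaningful conjugate acid; N₂ departs as an exceptionally stable neutral molecule
ClO₄⁻: pKₐ(HClO₄) ≈ -10
hydrogen sulfate: pKₐ(H₂SO₄) ≈ -3
trifluoroacetate: pKₐ(CF₃COOH) ≈ 0.2
azide: pKₐ(HN₃) ≈ 4.7
hydride (H⁻): pKₐ(H₂) ≈ 36
Reversing gives the worst-to-best order requested.

hydride (H⁻) < azide < trifluoroacetate < hydrogen sulfate < ClO₄⁻ < N₂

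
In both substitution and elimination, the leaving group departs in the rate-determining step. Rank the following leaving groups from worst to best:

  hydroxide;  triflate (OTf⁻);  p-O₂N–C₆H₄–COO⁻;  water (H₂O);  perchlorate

hydroxide < p-O₂N–C₆H₄–COO⁻ < water (H₂O) < perchlorate < triflate (OTf⁻)

Leaving-group ability tracks the stability of the departed species; conjugate-acid pKₐ is the usual yardstick (lower pKₐ → better LG).
triflate (OTf⁻): pKₐ(CF₃SO₃H (triflic acid)) ≈ -14 — charge spread over three oxygens and a CF₃ group; the premier leaving group in synthesis
perchlorate: pKₐ(HClO₄) ≈ -10 — extremely weak base; rarely used for safety reasons
water (H₂O): pKₐ(H₃O⁺) ≈ -1.7 — neutral; leaves from a protonated alcohol (R–OH₂⁺)
p-O₂N–C₆H₄–COO⁻: pKₐ(p-nitrobenzoic acid) ≈ 3.4
hydroxide: pKₐ(H₂O) ≈ 15.7 — strong base; essentially never leaves without prior activation
Reversing gives the worst-to-best order requested.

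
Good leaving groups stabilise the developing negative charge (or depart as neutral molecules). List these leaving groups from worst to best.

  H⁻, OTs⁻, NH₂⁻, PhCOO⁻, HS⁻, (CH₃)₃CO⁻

NH₂⁻ < H⁻ < (CH₃)₃CO⁻ < HS⁻ < PhCOO⁻ < OTs⁻

OTs⁻: pKₐ(p-CH₃C₆H₄SO₃H (TsOH)) ≈ -2.8
PhCOO⁻: pKₐ(C₆H₅COOH) ≈ 4.2 — aryl carboxylate
HS⁻: pKₐ(H₂S) ≈ 7 — larger and more polarisable than the oxygen analogue
(CH₃)₃CO⁻: pKₐ(t-BuOH) ≈ 18 — bulky, strongly basic alkoxide
H⁻: pKₐ(H₂) ≈ 36 — extremely strong base; leaves only in special hydride-transfer contexts
NH₂⁻: pKₐ(NH₃) ≈ 38
Listed from poorest to best leaving group as asked.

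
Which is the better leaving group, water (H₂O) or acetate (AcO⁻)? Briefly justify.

water (H₂O) is the better leaving group.
pKₐ(H₃O⁺) ≈ -1.7 versus pKₐ(CH₃COOH) ≈ 4.8: water (H₂O) is the much weaker base.
Neutral; leaves from a protonated alcohol (R–OH₂⁺).

water (H₂O)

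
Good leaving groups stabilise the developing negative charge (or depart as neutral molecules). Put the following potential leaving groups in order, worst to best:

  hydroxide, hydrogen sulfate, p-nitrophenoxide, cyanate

hydroxide < p-nitrophenoxide < cyanate < hydrogen sulfate

hydrogen sulfate: pKₐ(H₂SO₄) ≈ -3
cyanate: pKₐ(HOCN) ≈ 3.5 — resonance between N and O
p-nitrophenoxide: pKₐ(p-nitrophenol) ≈ 7.2 — nitro group delocalises the charge; the classic chromogenic LG
hydroxide: pKₐ(H₂O) ≈ 15.7 — strong base; essentially never leaves without prior activation
Reversing gives the worst-to-best order requested.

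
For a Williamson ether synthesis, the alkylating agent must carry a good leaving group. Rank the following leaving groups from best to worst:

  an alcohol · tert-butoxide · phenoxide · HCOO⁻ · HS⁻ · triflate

The more stable X⁻ (or X) is on its own — i.e. the weaker a base it is — the better a leaving group it makes.
triflate: pKₐ(CF₃SO₃H (triflic acid)) ≈ -14 — charge spread over three oxygens and a CF₃ group; the premier leaving group in synthesis
an alcohol: pKₐ(R'OH₂⁺) ≈ -2.4 — neutral; leaves from a protonated ether (an oxonium ion, R–O(H)R'⁺)
HCOO⁻: pKₐ(HCOOH) ≈ 3.8
HS⁻: pKₐ(H₂S) ≈ 7 — larger and more polarisable than the oxygen analogue
phenoxide: pKₐ(C₆H₅OH (phenol)) ≈ 10
tert-butoxide: pKₐ(t-BuOH) ≈ 18 — bulky, strongly basic alkoxide

triflate > an alcohol > HCOO⁻ > HS⁻ > phenoxide > tert-butoxide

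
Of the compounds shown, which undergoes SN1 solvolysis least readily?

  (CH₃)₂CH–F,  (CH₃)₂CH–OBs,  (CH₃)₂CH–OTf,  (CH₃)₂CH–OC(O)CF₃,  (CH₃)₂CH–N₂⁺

(CH₃)₂CH–F

Identical carbon frameworks mean the comparison reduces to leaving-group quality.
Leaving-group ability tracks the stability of the departed species; conjugate-acid pKₐ is the usual yardstick (lower pKₐ → better LG).
(CH₃)₂CH–N₂⁺ loses N₂: no meaningful conjugate acid; N₂ departs as an exceptionally stable neutral molecule
(CH₃)₂CH–OTf loses OTf⁻: pKₐ(CF₃SO₃H (triflic acid)) ≈ -14
(CH₃)₂CH–OBs loses OBs⁻: pKₐ(p-BrC₆H₄SO₃H) ≈ -2.8
(CH₃)₂CH–OC(O)CF₃ loses CF₃COO⁻: pKₐ(CF₃COOH) ≈ 0.2
(CH₃)₂CH–F loses F⁻: pKₐ(HF) ≈ 3.2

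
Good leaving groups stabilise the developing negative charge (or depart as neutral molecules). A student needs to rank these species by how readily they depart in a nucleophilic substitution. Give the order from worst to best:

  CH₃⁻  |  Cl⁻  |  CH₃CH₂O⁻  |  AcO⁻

CH₃⁻ < CH₃CH₂O⁻ < AcO⁻ < Cl⁻

The more stable X⁻ (or X) is on its own — i.e. the weaker a base it is — the better a leaving group it makes.
Cl⁻: pKₐ(HCl) ≈ -7
AcO⁻: pKₐ(CH₃COOH) ≈ 4.8 — resonance-stabilised but still a weak base
CH₃CH₂O⁻: pKₐ(CH₃CH₂OH) ≈ 16 — strong base; alkoxides do not leave unassisted
CH₃⁻: pKₐ(CH₄) ≈ 48
Listed from poorest to best leaving group as asked.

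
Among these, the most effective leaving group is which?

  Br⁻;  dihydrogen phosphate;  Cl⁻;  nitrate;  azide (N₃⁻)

A good leaving group is a weak base: the lower the pKₐ of its conjugate acid, the more readily it departs.
Br⁻: pKₐ(HBr) ≈ -9
Cl⁻: pKₐ(HCl) ≈ -7
nitrate: pKₐ(HNO₃) ≈ -1.3
dihydrogen phosphate: pKₐ(H₃PO₄) ≈ 2.1
azide (N₃⁻): pKₐ(HN₃) ≈ 4.7

Br⁻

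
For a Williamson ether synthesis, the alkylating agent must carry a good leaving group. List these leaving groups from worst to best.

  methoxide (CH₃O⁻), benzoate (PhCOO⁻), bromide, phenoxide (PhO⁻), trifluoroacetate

The more stable X⁻ (or X) is on its own — i.e. the weaker a base it is — the better a leaving group it makes.
bromide: pKₐ(HBr) ≈ -9 — weak base; good leaving group
trifluoroacetate: pKₐ(CF₃COOH) ≈ 0.2 — strongly electron-withdrawing CF₃ stabilises the carboxylate
benzoate (PhCOO⁻): pKₐ(C₆H₅COOH) ≈ 4.2 — aryl carboxylate
phenoxide (PhO⁻): pKₐ(C₆H₅OH (phenol)) ≈ 10 — resonance into the ring helps, but still a poor LG
methoxide (CH₃O⁻): pKₐ(CH₃OH) ≈ 15.5 — strong base; alkoxides do not leave unassisted
Listed from poorest to best leaving group as asked.

methoxide (CH₃O⁻) < phenoxide (PhO⁻) < benzoate (PhCOO⁻) < trifluoroacetate < bromide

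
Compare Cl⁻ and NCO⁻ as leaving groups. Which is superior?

Cl⁻ is the better leaving group.
pKₐ(HCl) ≈ -7 versus pKₐ(HOCN) ≈ 3.5: Cl⁻ is the much weaker base.
Moderately weak base.

Cl⁻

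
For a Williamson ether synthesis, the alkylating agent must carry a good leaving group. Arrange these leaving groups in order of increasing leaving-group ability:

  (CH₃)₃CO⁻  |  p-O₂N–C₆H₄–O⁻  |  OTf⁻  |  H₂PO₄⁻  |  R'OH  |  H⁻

H⁻ < (CH₃)₃CO⁻ < p-O₂N–C₆H₄–O⁻ < H₂PO₄⁻ < R'OH < OTf⁻

Leaving-group ability tracks the stability of the departed species; conjugate-acid pKₐ is the usual yardstick (lower pKₐ → better LG).
OTf⁻: pKₐ(CF₃SO₃H (triflic acid)) ≈ -14
R'OH: pKₐ(R'OH₂⁺) ≈ -2.4
H₂PO₄⁻: pKₐ(H₃PO₄) ≈ 2.1
p-O₂N–C₆H₄–O⁻: pKₐ(p-nitrophenol) ≈ 7.2
(CH₃)₃CO⁻: pKₐ(t-BuOH) ≈ 18
H⁻: pKₐ(H₂) ≈ 36
Listed from poorest to best leaving group as asked.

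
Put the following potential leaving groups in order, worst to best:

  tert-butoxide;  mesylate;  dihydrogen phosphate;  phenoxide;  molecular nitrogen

tert-butoxide < phenoxide < dihydrogen phosphate < mesylate < molecular nitrogen

A good leaving group is a weak base: the lower the pKₐ of its conjugate acid, the more readily it departs.
molecular nitrogen: no meaningful conjugate acid; N₂ departs as an exceptionally stable neutral molecule
mesylate: pKₐ(CH₃SO₃H (MsOH)) ≈ -1.9 — resonance-delocalised alkanesulfonate
dihydrogen phosphate: pKₐ(H₃PO₄) ≈ 2.1
phenoxide: pKₐ(C₆H₅OH (phenol)) ≈ 10 — resonance into the ring helps, but still a poor LG
tert-butoxide: pKₐ(t-BuOH) ≈ 18 — bulky, strongly basic alkoxide
The question asks for worst first, so the sequence is read in increasing leaving-group ability.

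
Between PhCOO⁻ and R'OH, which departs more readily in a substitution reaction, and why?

R'OH is the better leaving group.
pKₐ(R'OH₂⁺) ≈ -2.4 versus pKₐ(C₆H₅COOH) ≈ 4.2: R'OH is the much weaker base.
Neutral; leaves from a protonated ether (an oxonium ion, R–O(H)R'⁺).

R'OH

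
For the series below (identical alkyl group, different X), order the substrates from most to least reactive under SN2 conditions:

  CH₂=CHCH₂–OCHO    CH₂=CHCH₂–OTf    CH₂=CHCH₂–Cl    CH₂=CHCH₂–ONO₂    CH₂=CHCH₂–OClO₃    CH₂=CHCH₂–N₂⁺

CH₂=CHCH₂–N₂⁺ > CH₂=CHCH₂–OTf > CH₂=CHCH₂–OClO₃ > CH₂=CHCH₂–Cl > CH₂=CHCH₂–ONO₂ > CH₂=CHCH₂–OCHO

Same R in every case — rank the leaving groups.
A good leaving group is a weak base: the lower the pKₐ of its conjugate acid, the more readily it departs.
CH₂=CHCH₂–N₂⁺ loses N₂: no meaningful conjugate acid; N₂ departs as an exceptionally stable neutral molecule
CH₂=CHCH₂–OTf loses OTf⁻: pKₐ(CF₃SO₃H (triflic acid)) ≈ -14
CH₂=CHCH₂–OClO₃ loses ClO₄⁻: pKₐ(HClO₄) ≈ -10
CH₂=CHCH₂–Cl loses Cl⁻: pKₐ(HCl) ≈ -7
CH₂=CHCH₂–ONO₂ loses NO₃⁻: pKₐ(HNO₃) ≈ -1.3
CH₂=CHCH₂–OCHO loses HCOO⁻: pKₐ(HCOOH) ≈ 3.8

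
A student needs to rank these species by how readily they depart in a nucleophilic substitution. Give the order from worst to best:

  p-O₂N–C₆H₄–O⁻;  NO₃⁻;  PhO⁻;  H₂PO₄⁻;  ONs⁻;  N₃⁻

Rank by basicity of the departing species: weakest base leaves most easily.
ONs⁻: pKₐ(p-O₂NC₆H₄SO₃H) ≈ -3.5 — p-nitro group further stabilises the sulfonate
NO₃⁻: pKₐ(HNO₃) ≈ -1.3 — resonance-delocalised over three oxygens
H₂PO₄⁻: pKₐ(H₃PO₄) ≈ 2.1
N₃⁻: pKₐ(HN₃) ≈ 4.7 — linear, resonance-stabilised
p-O₂N–C₆H₄–O⁻: pKₐ(p-nitrophenol) ≈ 7.2
PhO⁻: pKₐ(C₆H₅OH (phenol)) ≈ 10 — resonance into the ring helps, but still a poor LG
Reversing gives the worst-to-best order requested.

PhO⁻ < p-O₂N–C₆H₄–O⁻ < N₃⁻ < H₂PO₄⁻ < NO₃⁻ < ONs⁻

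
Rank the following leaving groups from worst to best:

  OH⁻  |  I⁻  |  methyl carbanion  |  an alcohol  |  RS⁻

methyl carbanion < OH⁻ < RS⁻ < an alcohol < I⁻

Rank by basicity of the departing species: weakest base leaves most easily.
I⁻: pKₐ(HI) ≈ -10
an alcohol: pKₐ(R'OH₂⁺) ≈ -2.4
RS⁻: pKₐ(RSH (a thiol)) ≈ 10.5
OH⁻: pKₐ(H₂O) ≈ 15.7
methyl carbanion: pKₐ(CH₄) ≈ 48
The question asks for worst first, so the sequence is read in increasing leaving-group ability.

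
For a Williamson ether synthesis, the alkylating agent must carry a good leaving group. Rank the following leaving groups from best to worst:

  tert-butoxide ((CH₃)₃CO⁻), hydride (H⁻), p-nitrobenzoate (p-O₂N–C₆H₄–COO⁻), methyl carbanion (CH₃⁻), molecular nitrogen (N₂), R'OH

molecular nitrogen (N₂): no meaningful conjugate acid; N₂ departs as an exceptionally stable neutral molecule
R'OH: pKₐ(R'OH₂⁺) ≈ -2.4
p-nitrobenzoate (p-O₂N–C₆H₄–COO⁻): pKₐ(p-nitrobenzoic acid) ≈ 3.4
tert-butoxide ((CH₃)₃CO⁻): pKₐ(t-BuOH) ≈ 18 — bulky, strongly basic alkoxide
hydride (H⁻): pKₐ(H₂) ≈ 36 — extremely strong base; leaves only in special hydride-transfer contexts
methyl carbanion (CH₃⁻): pKₐ(CH₄) ≈ 48 — unstabilised carbanion; the worst conceivable leaving group

molecular nitrogen (N₂) > R'OH > p-nitrobenzoate (p-O₂N–C₆H₄–COO⁻) > tert-butoxide ((CH₃)₃CO⁻) > hydride (H⁻) > methyl carbanion (CH₃⁻)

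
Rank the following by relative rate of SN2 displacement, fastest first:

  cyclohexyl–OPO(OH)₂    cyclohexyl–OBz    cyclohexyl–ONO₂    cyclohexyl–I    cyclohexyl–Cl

cyclohexyl–I > cyclohexyl–Cl > cyclohexyl–ONO₂ > cyclohexyl–OPO(OH)₂ > cyclohexyl–OBz

Same R in every case — rank the leaving groups.
Leaving-group ability tracks the stability of the departed species; conjugate-acid pKₐ is the usual yardstick (lower pKₐ → better LG).
cyclohexyl–I loses I⁻: pKₐ(HI) ≈ -10
cyclohexyl–Cl loses Cl⁻: pKₐ(HCl) ≈ -7
cyclohexyl–ONO₂ loses NO₃⁻: pKₐ(HNO₃) ≈ -1.3
cyclohexyl–OPO(OH)₂ loses H₂PO₄⁻: pKₐ(H₃PO₄) ≈ 2.1
cyclohexyl–OBz loses PhCOO⁻: pKₐ(C₆H₅COOH) ≈ 4.2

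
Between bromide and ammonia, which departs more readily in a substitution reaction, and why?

bromide is the better leaving group.
pKₐ(HBr) ≈ -9 versus pKₐ(NH₄⁺) ≈ 9.2: bromide is the much weaker base.
Weak base; good leaving group.

bromide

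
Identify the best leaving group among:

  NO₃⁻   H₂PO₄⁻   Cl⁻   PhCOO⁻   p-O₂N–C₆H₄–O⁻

Cl⁻

The more stable X⁻ (or X) is on its own — i.e. the weaker a base it is — the better a leaving group it makes.
Cl⁻: pKₐ(HCl) ≈ -7
NO₃⁻: pKₐ(HNO₃) ≈ -1.3
H₂PO₄⁻: pKₐ(H₃PO₄) ≈ 2.1
PhCOO⁻: pKₐ(C₆H₅COOH) ≈ 4.2
p-O₂N–C₆H₄–O⁻: pKₐ(p-nitrophenol) ≈ 7.2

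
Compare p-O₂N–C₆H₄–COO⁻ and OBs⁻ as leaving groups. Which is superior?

OBs⁻ is the better leaving group.
pKₐ(p-BrC₆H₄SO₃H) ≈ -2.8 versus pKₐ(p-nitrobenzoic acid) ≈ 3.4: OBs⁻ is the much weaker base.
Arenesulfonate with a p-bromo substituent.

OBs⁻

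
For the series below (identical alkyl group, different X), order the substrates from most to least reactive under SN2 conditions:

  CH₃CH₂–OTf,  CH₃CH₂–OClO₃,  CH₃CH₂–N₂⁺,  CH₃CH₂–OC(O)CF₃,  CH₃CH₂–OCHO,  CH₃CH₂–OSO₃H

Identical carbon frameworks mean the comparison reduces to leaving-group quality.
Rank by basicity of the departing species: weakest base leaves most easily.
CH₃CH₂–N₂⁺ loses N₂: no meaningful conjugate acid; N₂ departs as an exceptionally stable neutral molecule
CH₃CH₂–OTf loses OTf⁻: pKₐ(CF₃SO₃H (triflic acid)) ≈ -14
CH₃CH₂–OClO₃ loses ClO₄⁻: pKₐ(HClO₄) ≈ -10
CH₃CH₂–OSO₃H loses HSO₄⁻: pKₐ(H₂SO₄) ≈ -3
CH₃CH₂–OC(O)CF₃ loses CF₃COO⁻: pKₐ(CF₃COOH) ≈ 0.2
CH₃CH₂–OCHO loses HCOO⁻: pKₐ(HCOOH) ≈ 3.8

CH₃CH₂–N₂⁺ > CH₃CH₂–OTf > CH₃CH₂–OClO₃ > CH₃CH₂–OSO₃H > CH₃CH₂–OC(O)CF₃ > CH₃CH₂–OCHO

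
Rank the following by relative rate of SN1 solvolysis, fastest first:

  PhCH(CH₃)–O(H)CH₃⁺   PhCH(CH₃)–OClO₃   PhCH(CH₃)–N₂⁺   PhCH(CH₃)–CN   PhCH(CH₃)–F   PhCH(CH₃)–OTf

PhCH(CH₃)–N₂⁺ > PhCH(CH₃)–OTf > PhCH(CH₃)–OClO₃ > PhCH(CH₃)–O(H)CH₃⁺ > PhCH(CH₃)–F > PhCH(CH₃)–CN

Same R in every case — rank the leaving groups.
A good leaving group is a weak base: the lower the pKₐ of its conjugate acid, the more readily it departs.
PhCH(CH₃)–N₂⁺ loses N₂: no meaningful conjugate acid; N₂ departs as an exceptionally stable neutral molecule
PhCH(CH₃)–OTf loses OTf⁻: pKₐ(CF₃SO₃H (triflic acid)) ≈ -14
PhCH(CH₃)–OClO₃ loses ClO₄⁻: pKₐ(HClO₄) ≈ -10
PhCH(CH₃)–O(H)CH₃⁺ loses R'OH: pKₐ(R'OH₂⁺) ≈ -2.4
PhCH(CH₃)–F loses F⁻: pKₐ(HF) ≈ 3.2
PhCH(CH₃)–CN loses CN⁻: pKₐ(HCN) ≈ 9.2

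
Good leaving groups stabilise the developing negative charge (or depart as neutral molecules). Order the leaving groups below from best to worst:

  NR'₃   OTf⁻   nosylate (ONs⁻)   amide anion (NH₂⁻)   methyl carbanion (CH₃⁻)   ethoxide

OTf⁻ > nosylate (ONs⁻) > NR'₃ > ethoxide > amide anion (NH₂⁻) > methyl carbanion (CH₃⁻)

OTf⁻: pKₐ(CF₃SO₃H (triflic acid)) ≈ -14
nosylate (ONs⁻): pKₐ(p-O₂NC₆H₄SO₃H) ≈ -3.5
NR'₃: pKₐ(R'₃NH⁺) ≈ 10.7
ethoxide: pKₐ(CH₃CH₂OH) ≈ 16
amide anion (NH₂⁻): pKₐ(NH₃) ≈ 38
methyl carbanion (CH₃⁻): pKₐ(CH₄) ≈ 48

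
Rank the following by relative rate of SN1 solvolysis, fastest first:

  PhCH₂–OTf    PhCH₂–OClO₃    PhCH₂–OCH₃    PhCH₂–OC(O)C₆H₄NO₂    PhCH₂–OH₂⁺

With the same alkyl group throughout, only the leaving group differentiates the rates.
The more stable X⁻ (or X) is on its own — i.e. the weaker a base it is — the better a leaving group it makes.
PhCH₂–OTf loses OTf⁻: pKₐ(CF₃SO₃H (triflic acid)) ≈ -14
PhCH₂–OClO₃ loses ClO₄⁻: pKₐ(HClO₄) ≈ -10
PhCH₂–OH₂⁺ loses H₂O: pKₐ(H₃O⁺) ≈ -1.7
PhCH₂–OC(O)C₆H₄NO₂ loses p-O₂N–C₆H₄–COO⁻: pKₐ(p-nitrobenzoic acid) ≈ 3.4
PhCH₂–OCH₃ loses CH₃O⁻: pKₐ(CH₃OH) ≈ 15.5

PhCH₂–OTf > PhCH₂–OClO₃ > PhCH₂–OH₂⁺ > PhCH₂–OC(O)C₆H₄NO₂ > PhCH₂–OCH₃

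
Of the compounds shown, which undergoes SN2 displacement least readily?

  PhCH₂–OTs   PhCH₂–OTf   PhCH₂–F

PhCH₂–F

Same R in every case — rank the leaving groups.
The more stable X⁻ (or X) is on its own — i.e. the weaker a base it is — the better a leaving group it makes.
PhCH₂–OTf loses OTf⁻: pKₐ(CF₃SO₃H (triflic acid)) ≈ -14
PhCH₂–OTs loses OTs⁻: pKₐ(p-CH₃C₆H₄SO₃H (TsOH)) ≈ -2.8
PhCH₂–F loses F⁻: pKₐ(HF) ≈ 3.2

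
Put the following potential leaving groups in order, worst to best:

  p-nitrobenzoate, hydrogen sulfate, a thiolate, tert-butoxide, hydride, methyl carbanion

Leaving-group ability tracks the stability of the departed species; conjugate-acid pKₐ is the usual yardstick (lower pKₐ → better LG).
hydrogen sulfate: pKₐ(H₂SO₄) ≈ -3
p-nitrobenzoate: pKₐ(p-nitrobenzoic acid) ≈ 3.4
a thiolate: pKₐ(RSH (a thiol)) ≈ 10.5
tert-butoxide: pKₐ(t-BuOH) ≈ 18
hydride: pKₐ(H₂) ≈ 36
methyl carbanion: pKₐ(CH₄) ≈ 48
Reversing gives the worst-to-best order requested.

methyl carbanion < hydride < tert-butoxide < a thiolate < p-nitrobenzoate < hydrogen sulfate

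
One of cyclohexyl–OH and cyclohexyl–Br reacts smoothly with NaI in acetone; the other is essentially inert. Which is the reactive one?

cyclohexyl–Br

From cyclohexyl–OH the departing group would be OH⁻ (pKₐ(H₂O) ≈ 15.7). Strong base; essentially never leaves without prior activation.
From cyclohexyl–Br the leaving group is Br⁻ (pKₐ(HBr) ≈ -9). Weak base; good leaving group.
(In practice cyclohexyl–Br is made from cyclohexyl–OH by treatment with PBr₃, replacing the hydroxyl with bromide.)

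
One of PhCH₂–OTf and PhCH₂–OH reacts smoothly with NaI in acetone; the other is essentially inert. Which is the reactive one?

From PhCH₂–OH the departing group would be OH⁻ (pKₐ(H₂O) ≈ 15.7). Strong base; essentially never leaves without prior activation.
From PhCH₂–OTf the leaving group is OTf⁻ (pKₐ(CF₃SO₃H (triflic acid)) ≈ -14). Charge spread over three oxygens and a CF₃ group; the premier leaving group in synthesis.
(In practice PhCH₂–OTf is made from PhCH₂–OH by treatment with Tf₂O / 2,6-lutidine, converting the hydroxyl into a triflate.)

PhCH₂–OTf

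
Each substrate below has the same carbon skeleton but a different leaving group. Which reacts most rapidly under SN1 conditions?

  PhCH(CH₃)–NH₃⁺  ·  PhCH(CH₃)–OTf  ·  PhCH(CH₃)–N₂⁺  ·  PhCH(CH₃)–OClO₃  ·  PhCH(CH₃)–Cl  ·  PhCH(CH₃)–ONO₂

PhCH(CH₃)–N₂⁺

With the same alkyl group throughout, only the leaving group differentiates the rates.
The more stable X⁻ (or X) is on its own — i.e. the weaker a base it is — the better a leaving group it makes.
PhCH(CH₃)–N₂⁺ loses N₂: no meaningful conjugate acid; N₂ departs as an exceptionally stable neutral molecule
PhCH(CH₃)–OTf loses OTf⁻: pKₐ(CF₃SO₃H (triflic acid)) ≈ -14
PhCH(CH₃)–OClO₃ loses ClO₄⁻: pKₐ(HClO₄) ≈ -10
PhCH(CH₃)–Cl loses Cl⁻: pKₐ(HCl) ≈ -7
PhCH(CH₃)–ONO₂ loses NO₃⁻: pKₐ(HNO₃) ≈ -1.3
PhCH(CH₃)–NH₃⁺ loses NH₃: pKₐ(NH₄⁺) ≈ 9.2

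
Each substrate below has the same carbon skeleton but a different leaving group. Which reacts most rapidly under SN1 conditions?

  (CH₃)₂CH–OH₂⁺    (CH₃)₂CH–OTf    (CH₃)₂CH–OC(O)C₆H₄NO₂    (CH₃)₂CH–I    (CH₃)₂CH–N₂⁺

(CH₃)₂CH–N₂⁺

Identical carbon frameworks mean the comparison reduces to leaving-group quality.
Leaving-group ability tracks the stability of the departed species; conjugate-acid pKₐ is the usual yardstick (lower pKₐ → better LG).
(CH₃)₂CH–N₂⁺ loses N₂: no meaningful conjugate acid; N₂ departs as an exceptionally stable neutral molecule
(CH₃)₂CH–OTf loses OTf⁻: pKₐ(CF₃SO₃H (triflic acid)) ≈ -14
(CH₃)₂CH–I loses I⁻: pKₐ(HI) ≈ -10
(CH₃)₂CH–OH₂⁺ loses H₂O: pKₐ(H₃O⁺) ≈ -1.7
(CH₃)₂CH–OC(O)C₆H₄NO₂ loses p-O₂N–C₆H₄–COO⁻: pKₐ(p-nitrobenzoic acid) ≈ 3.4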